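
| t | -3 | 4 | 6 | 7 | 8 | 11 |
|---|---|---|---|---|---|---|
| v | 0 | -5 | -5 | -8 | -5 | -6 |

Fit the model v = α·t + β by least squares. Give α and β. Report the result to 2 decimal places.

α = -0.46, β = -2.29

Entries of MᵀM: Σt·t = 295, Σt = 33, Σ1 = 6.
Right-hand side: Σt·v = -212, Σv = -29.
Normal equations: [[295, 33]; [33, 6]]·[α, β]ᵀ = [-212, -29]ᵀ.
Eliminating β: 6·(row 1) − 33·(row 2) gives 681·α = 6·(-212) − 33·(-29) = -315, so α = -105/227.
Then β = ((-29) − 33·(-105/227))/6 = -1559/681.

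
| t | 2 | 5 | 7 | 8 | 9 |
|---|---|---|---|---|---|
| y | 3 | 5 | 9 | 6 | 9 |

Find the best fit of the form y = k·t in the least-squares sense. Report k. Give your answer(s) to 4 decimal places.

Forming XᵀX = [[223]] and Xᵀy = [223]ᵀ gives XᵀX·[k]ᵀ = Xᵀy.
k = 223/223 = 1.

k = 1.0000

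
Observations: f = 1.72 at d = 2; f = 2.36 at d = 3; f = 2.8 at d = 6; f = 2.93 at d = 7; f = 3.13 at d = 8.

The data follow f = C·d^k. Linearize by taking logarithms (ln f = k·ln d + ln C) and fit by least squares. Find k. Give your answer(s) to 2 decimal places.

k = 0.39

Let Y = ln f. Fitting Y = k·ln d + ln C by least squares:
AᵀA = [[13.0084, 7.6089]; [7.6089, 5]], rhs = [7.6286, 4.6466]ᵀ  (here Σln d = 7.6089, Σ(ln d)² = 13.0084, Σln f = 4.6466, Σln d·ln f = 7.6286).
Δ = 13.0084·5 − (7.6089)² = 7.1473; k = (7.6286·5 − 7.6089·4.6466)/7.1473 = 0.39001, ln C = (13.0084·4.6466 − 7.6089·7.6286)/7.1473 = 0.33582.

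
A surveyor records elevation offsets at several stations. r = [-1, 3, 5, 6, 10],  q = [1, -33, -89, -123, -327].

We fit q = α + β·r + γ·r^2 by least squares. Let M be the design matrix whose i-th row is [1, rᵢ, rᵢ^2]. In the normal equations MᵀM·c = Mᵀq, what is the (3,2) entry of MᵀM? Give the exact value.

1367

Row 3 ↔ basis r^2, column 2 ↔ basis r, so (MᵀM)_{3,2} = Σᵢ (r^2)·(r) = (1)·(-1) + (9)·(3) + (25)·(5) + (36)·(6) + (100)·(10) = 1367.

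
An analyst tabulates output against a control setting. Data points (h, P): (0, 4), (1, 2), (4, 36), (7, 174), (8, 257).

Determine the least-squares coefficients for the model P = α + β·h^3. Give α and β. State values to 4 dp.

Compute the Gram sums: Σ1 = 5, Σh^3 = 920, Σh^3·h^3 = 383890.
For MᵀP: ΣP = 473, Σh^3·P = 193572.
Eliminating β: 383890·(row 1) − 920·(row 2) gives 1073050·α = 383890·473 − 920·193572 = 3493730, so α = 349373/107305.
Then β = (193572 − 920·(349373/107305))/383890 = 10654/21461.

α = 3.2559, β = 0.4964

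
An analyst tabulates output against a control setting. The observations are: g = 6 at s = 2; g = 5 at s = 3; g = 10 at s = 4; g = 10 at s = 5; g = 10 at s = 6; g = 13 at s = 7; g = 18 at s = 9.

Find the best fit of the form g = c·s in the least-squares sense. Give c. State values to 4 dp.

Forming MᵀM = [[220]] and Mᵀg = [430]ᵀ gives MᵀM·[c]ᵀ = Mᵀg.
c = 430/220 = 1.95455.

c = 1.9545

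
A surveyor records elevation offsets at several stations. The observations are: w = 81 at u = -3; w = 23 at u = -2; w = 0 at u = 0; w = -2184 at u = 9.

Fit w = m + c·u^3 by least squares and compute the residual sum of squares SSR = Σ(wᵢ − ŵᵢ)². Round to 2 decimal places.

SSR = 0.71

The normal system AᵀA·[m, c]ᵀ = Aᵀw is [[4, 694]; [694, 532234]]·[m, c]ᵀ = [-2080, -1594507]ᵀ.
Δ = 4·532234 − 694² = 1647300.
m = ((-2080)·532234 − 694·(-1594507))/1647300 = -76477/274550; c = (4·(-1594507) − 694·(-2080))/1647300 = -411209/137275.
Residuals: 109741/274550, -188217/274550, 76477/274550, 1999/274550; SSR = 97107/137275.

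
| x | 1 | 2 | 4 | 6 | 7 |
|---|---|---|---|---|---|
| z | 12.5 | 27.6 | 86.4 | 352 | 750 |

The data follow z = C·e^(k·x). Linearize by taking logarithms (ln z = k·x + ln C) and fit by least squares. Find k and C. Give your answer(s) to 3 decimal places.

k = 0.668, C = 6.581

Linearized form: ln z = k·x + ln C. From the 5 transformed points,
Over the data: Σx = 20.0000, Σ(x)² = 106.0000, Σln z = 22.7862, Σx·ln z = 108.5196.
Normal system: [[106.0000, 20.0000]; [20.0000, 5]]·[k, ln C]ᵀ = [108.5196, 22.7862]ᵀ.
Slope k = (n·Σx·ln z − Σx·Σln z)/(n·Σ(x)² − (Σx)²) = (5·108.5196 − 20.0000·22.7862)/130.0000 = 0.66826; ln C = (Σln z − k·Σx)/n = 1.88422, so C = exp(1.88422) = 6.58123.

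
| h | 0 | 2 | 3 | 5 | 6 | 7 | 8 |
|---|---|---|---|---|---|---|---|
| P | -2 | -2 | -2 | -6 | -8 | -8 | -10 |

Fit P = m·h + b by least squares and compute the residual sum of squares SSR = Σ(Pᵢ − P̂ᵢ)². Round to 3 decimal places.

SSR = 7.276

The normal equations are: 187·m + 31·b = -224;  31·m + 7·b = -38.
Eliminating b: 7·(row 1) − 31·(row 2) gives 348·m = 7·(-224) − 31·(-38) = -390, so m = -65/58.
Then b = ((-38) − 31·(-65/58))/7 = -27/58.
Residuals: -89/58, 41/58, 53/29, 2/29, -47/58, 9/29, -33/58; SSR = 211/29.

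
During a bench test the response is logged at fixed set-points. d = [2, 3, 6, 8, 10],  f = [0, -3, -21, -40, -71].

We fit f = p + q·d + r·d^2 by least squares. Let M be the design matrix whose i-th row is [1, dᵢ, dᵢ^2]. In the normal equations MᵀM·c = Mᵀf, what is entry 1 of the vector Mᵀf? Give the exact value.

-135

Entry 1 ↔ basis 1, so (Mᵀf)_{1} = Σᵢ fᵢ = (1)·(0) + (1)·(-3) + (1)·(-21) + (1)·(-40) + (1)·(-71) = -135.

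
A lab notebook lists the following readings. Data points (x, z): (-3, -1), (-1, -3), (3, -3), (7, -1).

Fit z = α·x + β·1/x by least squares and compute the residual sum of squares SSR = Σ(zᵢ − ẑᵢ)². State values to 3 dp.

The normal system MᵀM·[α, β]ᵀ = Mᵀz is [[68, 4]; [4, 548/441]]·[α, β]ᵀ = [-10, 46/21]ᵀ.
det = 68·(548/441) − 4² = 30208/441.
α = ((-10)·(548/441) − 4·(46/21))/(30208/441) = -73/236; β = (68·(46/21) − 4·(-10))/(30208/441) = 651/236.
Residuals: -119/118, -65/118, -353/118, 91/118; SSR = 641/59.

SSR = 10.864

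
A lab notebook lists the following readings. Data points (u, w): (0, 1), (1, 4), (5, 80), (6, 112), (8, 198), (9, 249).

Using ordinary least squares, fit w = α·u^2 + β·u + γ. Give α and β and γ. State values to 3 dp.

α = 2.974, β = 0.838, γ = 0.682

MᵀM·[α, β, γ]ᵀ = Mᵀw reads: 12579·α + 1583·β + 207·γ = 38877;  1583·α + 207·β + 29·γ = 4901;  207·α + 29·β + 6·γ = 644.
(Σu^2·u^2 = 12579, Σu^2·u = 1583, Σu^2 = 207, Σu·u = 207, Σu = 29, Σ1 = 6, Σu^2·w = 38877, Σu·w = 4901, Σw = 644.)
Row-reducing yields α = 215017/72300, β = 4039/4820, γ = 24643/36150.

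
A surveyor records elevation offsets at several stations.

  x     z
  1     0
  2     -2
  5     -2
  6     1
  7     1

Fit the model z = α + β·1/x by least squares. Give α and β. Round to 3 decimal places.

α = -0.183, β = -0.540

Forming AᵀA = [[5, 211/105]; [211/105, 29507/22050]] and Aᵀz = [-2, -229/210]ᵀ gives AᵀA·[α, β]ᵀ = Aᵀz.
det = 5·(29507/22050) − (211/105)² = 58493/22050.
α = ((-2)·(29507/22050) − (211/105)·(-229/210))/(58493/22050) = -10695/58493; β = (5·(-229/210) − (211/105)·(-2))/(58493/22050) = -31605/58493.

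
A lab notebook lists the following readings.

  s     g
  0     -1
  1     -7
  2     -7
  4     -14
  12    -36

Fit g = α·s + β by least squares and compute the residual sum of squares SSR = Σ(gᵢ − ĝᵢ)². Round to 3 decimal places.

Forming XᵀX = [[165, 19]; [19, 5]] and Xᵀg = [-509, -65]ᵀ gives XᵀX·[α, β]ᵀ = Xᵀg.
det = 165·5 − 19² = 464.
α = ((-509)·5 − 19·(-65))/464 = -655/232; β = (165·(-65) − 19·(-509))/464 = -527/232.
Residuals: 295/232, -221/116, 213/232, -101/232, 35/232; SSR = 731/116.

SSR = 6.302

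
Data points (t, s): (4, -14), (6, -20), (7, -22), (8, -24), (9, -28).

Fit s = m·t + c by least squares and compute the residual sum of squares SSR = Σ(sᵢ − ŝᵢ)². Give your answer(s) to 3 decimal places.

Forming XᵀX = [[246, 34]; [34, 5]] and Xᵀs = [-774, -108]ᵀ gives XᵀX·[m, c]ᵀ = Xᵀs.
det = 246·5 − 34² = 74.
m = ((-774)·5 − 34·(-108))/74 = -99/37; c = (246·(-108) − 34·(-774))/74 = -126/37.
Residuals: 4/37, -20/37, 5/37, 30/37, -19/37; SSR = 46/37.

SSR = 1.243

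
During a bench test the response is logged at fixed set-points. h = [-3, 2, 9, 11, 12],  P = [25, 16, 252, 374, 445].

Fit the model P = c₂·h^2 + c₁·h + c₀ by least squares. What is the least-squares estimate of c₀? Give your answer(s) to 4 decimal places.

c₀ = 1.3627

MᵀM·[c₂, c₁, c₀]ᵀ = MᵀP reads: 42035·c₂ + 3769·c₁ + 359·c₀ = 130035;  3769·c₂ + 359·c₁ + 31·c₀ = 11679;  359·c₂ + 31·c₁ + 5·c₀ = 1112.
Inverting the 3×3 Gram matrix, [c₂, c₁, c₀]ᵀ = [91543/30602, 92611/91806, 62552/45903]ᵀ.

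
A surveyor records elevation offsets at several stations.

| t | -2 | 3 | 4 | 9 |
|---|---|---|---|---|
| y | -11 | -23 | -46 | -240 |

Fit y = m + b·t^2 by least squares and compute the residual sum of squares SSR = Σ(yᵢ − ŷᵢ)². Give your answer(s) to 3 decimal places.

SSR = 4.589

The normal equations are: 4·m + 110·b = -320;  110·m + 6914·b = -20427.
Eliminating b: 6914·(row 1) − 110·(row 2) gives 15556·m = 6914·(-320) − 110·(-20427) = 34490, so m = 17245/7778.
Then b = ((-20427) − 110·(17245/7778))/6914 = -11627/3889.
Residuals: -9787/7778, 13147/7778, -2969/7778, -391/7778; SSR = 17845/3889.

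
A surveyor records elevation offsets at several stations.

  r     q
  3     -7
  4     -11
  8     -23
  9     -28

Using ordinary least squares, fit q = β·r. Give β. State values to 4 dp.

β = -2.9471

Sums needed: Σr·r = 170.
Right-hand side: Σr·q = -501.
Normal equations: [[170]]·[β]ᵀ = [-501]ᵀ.
Hence β = -501 / 170 ≈ -2.94706.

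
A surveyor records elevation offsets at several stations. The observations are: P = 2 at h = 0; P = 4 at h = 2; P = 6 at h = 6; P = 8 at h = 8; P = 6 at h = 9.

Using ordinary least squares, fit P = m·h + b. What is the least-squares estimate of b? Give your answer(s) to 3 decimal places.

b = 2.533

MᵀM·[m, b]ᵀ = MᵀP reads: 185·m + 25·b = 162;  25·m + 5·b = 26.
(Σh·h = 185, Σh = 25, Σ1 = 5, Σh·P = 162, ΣP = 26.)
Determinant 185·5 − 25² = 300.
m = (162·5 − 25·26)/300 = 8/15; b = (185·26 − 25·162)/300 = 38/15.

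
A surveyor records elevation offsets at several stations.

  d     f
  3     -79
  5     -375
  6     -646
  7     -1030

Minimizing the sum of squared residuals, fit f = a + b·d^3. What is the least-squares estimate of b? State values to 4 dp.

b = -3.0072

From the data, Σ1 = 4, Σd^3 = 711, Σd^3·d^3 = 180659.
Moment sums: Σf = -2130, Σd^3·f = -541834.
AᵀA·[a, b]ᵀ = Aᵀf becomes [[4, 711]; [711, 180659]]·[a, b]ᵀ = [-2130, -541834]ᵀ.
Eliminating b: 180659·(row 1) − 711·(row 2) gives 217115·a = 180659·(-2130) − 711·(-541834) = 440304, so a = 440304/217115.
Then b = ((-541834) − 711·(440304/217115))/180659 = -652906/217115.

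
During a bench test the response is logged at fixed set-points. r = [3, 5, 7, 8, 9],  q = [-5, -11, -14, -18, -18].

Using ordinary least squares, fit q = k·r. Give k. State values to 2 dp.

The normal system MᵀM·[k]ᵀ = Mᵀq is [[228]]·[k]ᵀ = [-474]ᵀ.
Hence k = -474 / 228 ≈ -2.07895.

k = -2.08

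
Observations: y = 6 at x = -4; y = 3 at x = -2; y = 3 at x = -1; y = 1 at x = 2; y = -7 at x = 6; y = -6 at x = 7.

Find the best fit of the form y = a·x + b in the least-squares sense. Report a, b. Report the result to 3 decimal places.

Sums needed: Σx·x = 110, Σx = 8, Σ1 = 6.
Moment sums: Σx·y = -115, Σy = 0.
det = 110·6 − 8² = 596.
a = ((-115)·6 − 8·0)/596 = -345/298; b = (110·0 − 8·(-115))/596 = 230/149.

a = -1.158, b = 1.544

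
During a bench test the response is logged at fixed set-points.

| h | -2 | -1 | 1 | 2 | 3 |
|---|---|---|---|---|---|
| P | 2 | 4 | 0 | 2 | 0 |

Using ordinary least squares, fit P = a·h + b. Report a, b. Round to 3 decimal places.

a = -0.512, b = 1.907

Forming XᵀX = [[19, 3]; [3, 5]] and XᵀP = [-4, 8]ᵀ gives XᵀX·[a, b]ᵀ = XᵀP.
det = 19·5 − 3² = 86.
a = ((-4)·5 − 3·8)/86 = -22/43; b = (19·8 − 3·(-4))/86 = 82/43.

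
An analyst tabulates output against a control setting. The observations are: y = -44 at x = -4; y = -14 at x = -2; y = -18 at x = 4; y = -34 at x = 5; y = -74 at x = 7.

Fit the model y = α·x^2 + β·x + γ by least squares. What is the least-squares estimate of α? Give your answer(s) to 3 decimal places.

From the data, Σx^2·x^2 = 3554, Σx^2·x = 460, Σx^2 = 110, Σx·x = 110, Σx = 10, Σ1 = 5.
And Σx^2·y = -5524, Σx·y = -556, Σy = -184.
Row-reducing yields α = -1462/741, β = 3918/1235, γ = 968/3705.

α = -1.973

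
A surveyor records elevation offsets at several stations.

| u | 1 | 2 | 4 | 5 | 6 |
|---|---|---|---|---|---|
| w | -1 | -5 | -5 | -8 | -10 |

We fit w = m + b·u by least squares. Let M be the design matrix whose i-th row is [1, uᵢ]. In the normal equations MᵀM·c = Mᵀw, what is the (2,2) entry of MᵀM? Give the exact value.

82

Row 2 ↔ basis u, column 2 ↔ basis u, so (MᵀM)_{2,2} = Σᵢ (u)·(u) = (1)·(1) + (2)·(2) + (4)·(4) + (5)·(5) + (6)·(6) = 82.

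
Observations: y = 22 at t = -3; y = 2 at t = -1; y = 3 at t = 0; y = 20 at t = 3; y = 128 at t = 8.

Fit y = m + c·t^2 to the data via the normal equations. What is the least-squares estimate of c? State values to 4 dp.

From the data, Σ1 = 5, Σt^2 = 83, Σt^2·t^2 = 4259.
Moment sums: Σy = 175, Σt^2·y = 8572.
det = 5·4259 − 83² = 14406.
m = (175·4259 − 83·8572)/14406 = 11283/4802; c = (5·8572 − 83·175)/14406 = 9445/4802.

c = 1.9669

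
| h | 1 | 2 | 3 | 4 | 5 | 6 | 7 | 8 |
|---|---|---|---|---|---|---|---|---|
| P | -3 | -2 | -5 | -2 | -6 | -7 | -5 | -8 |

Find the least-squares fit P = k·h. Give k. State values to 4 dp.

Forming XᵀX = [[204]] and XᵀP = [-201]ᵀ gives XᵀX·[k]ᵀ = XᵀP.
Hence k = -201 / 204 ≈ -0.985294.

k = -0.9853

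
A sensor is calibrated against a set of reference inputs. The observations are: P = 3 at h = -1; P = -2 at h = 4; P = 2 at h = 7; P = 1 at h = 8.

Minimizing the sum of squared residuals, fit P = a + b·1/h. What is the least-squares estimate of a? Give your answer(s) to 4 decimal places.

Sums needed: Σ1 = 4, Σ1/h = -27/56, Σ1/h·1/h = 3445/3136.
Moment sums: ΣP = 4, Σ1/h·P = -173/56.
Eliminating b: (3445/3136)·(row 1) − (-27/56)·(row 2) gives (13051/3136)·a = (3445/3136)·4 − (-27/56)·(-173/56) = 9109/3136, so a = 9109/13051.
Then b = ((-173/56) − (-27/56)·(9109/13051))/(3445/3136) = -32704/13051.

a = 0.6980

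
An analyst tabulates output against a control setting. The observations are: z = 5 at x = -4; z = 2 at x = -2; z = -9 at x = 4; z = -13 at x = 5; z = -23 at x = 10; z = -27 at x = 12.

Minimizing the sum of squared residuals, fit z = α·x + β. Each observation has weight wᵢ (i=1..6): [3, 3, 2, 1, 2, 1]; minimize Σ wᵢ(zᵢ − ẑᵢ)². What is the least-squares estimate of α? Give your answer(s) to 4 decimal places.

From the data, Σwᵢ·x·x = 461, Σwᵢ·x = 27, Σwᵢ·1 = 12.
And Σwᵢ·x·z = -993, Σwᵢ·z = -83.
AᵀWA·[α, β]ᵀ = AᵀWz becomes [[461, 27]; [27, 12]]·[α, β]ᵀ = [-993, -83]ᵀ.
Eliminating β: 12·(row 1) − 27·(row 2) gives 4803·α = 12·(-993) − 27·(-83) = -9675, so α = -3225/1601.
Then β = ((-83) − 27·(-3225/1601))/12 = -11452/4803.

α = -2.0144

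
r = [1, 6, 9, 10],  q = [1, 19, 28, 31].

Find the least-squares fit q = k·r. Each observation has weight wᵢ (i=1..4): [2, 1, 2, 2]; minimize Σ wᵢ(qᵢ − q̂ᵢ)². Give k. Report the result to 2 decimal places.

Normal-equation sums: Σwᵢ·r·r = 400.
For XᵀWq: Σwᵢ·r·q = 1240.
Normal equations: [[400]]·[k]ᵀ = [1240]ᵀ.
Hence k = 1240 / 400 ≈ 3.1.

k = 3.10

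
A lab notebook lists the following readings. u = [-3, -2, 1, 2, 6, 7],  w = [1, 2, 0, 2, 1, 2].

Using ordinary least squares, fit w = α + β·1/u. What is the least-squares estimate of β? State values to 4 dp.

The normal system XᵀX·[α, β]ᵀ = Xᵀw is [[6, 41/42]; [41/42, 2927/1764]]·[α, β]ᵀ = [8, 5/42]ᵀ.
det = 6·(2927/1764) − (41/42)² = 15881/1764.
α = (8·(2927/1764) − (41/42)·(5/42))/(15881/1764) = 23211/15881; β = (6·(5/42) − (41/42)·8)/(15881/1764) = -12516/15881.

β = -0.7881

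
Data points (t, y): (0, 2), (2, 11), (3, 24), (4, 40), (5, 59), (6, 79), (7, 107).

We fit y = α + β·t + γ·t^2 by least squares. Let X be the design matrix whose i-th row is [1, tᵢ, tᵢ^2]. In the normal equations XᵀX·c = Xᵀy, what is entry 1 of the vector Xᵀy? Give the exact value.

Entry 1 ↔ basis 1, so (Xᵀy)_{1} = Σᵢ yᵢ = (1)·(2) + (1)·(11) + (1)·(24) + (1)·(40) + (1)·(59) + (1)·(79) + (1)·(107) = 322.

322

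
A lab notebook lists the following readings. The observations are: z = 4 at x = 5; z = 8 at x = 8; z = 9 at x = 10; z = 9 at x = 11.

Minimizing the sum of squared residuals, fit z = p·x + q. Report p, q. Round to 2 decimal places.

p = 0.86, q = 0.21

Sums needed: Σx·x = 310, Σx = 34, Σ1 = 4.
For Aᵀz: Σx·z = 273, Σz = 30.
Normal equations: [[310, 34]; [34, 4]]·[p, q]ᵀ = [273, 30]ᵀ.
Eliminating q: 4·(row 1) − 34·(row 2) gives 84·p = 4·273 − 34·30 = 72, so p = 6/7.
Then q = (30 − 34·(6/7))/4 = 3/14.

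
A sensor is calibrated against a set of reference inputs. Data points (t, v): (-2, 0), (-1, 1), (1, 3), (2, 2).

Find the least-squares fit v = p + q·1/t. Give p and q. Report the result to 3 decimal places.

Compute the Gram sums: Σ1 = 4, Σ1/t = 0, Σ1/t·1/t = 5/2.
For Mᵀv: Σv = 6, Σ1/t·v = 3.
Eliminating q: (5/2)·(row 1) − 0·(row 2) gives 10·p = (5/2)·6 − 0·3 = 15, so p = 3/2.
Then q = (3 − 0·(3/2))/(5/2) = 6/5.

p = 1.500, q = 1.200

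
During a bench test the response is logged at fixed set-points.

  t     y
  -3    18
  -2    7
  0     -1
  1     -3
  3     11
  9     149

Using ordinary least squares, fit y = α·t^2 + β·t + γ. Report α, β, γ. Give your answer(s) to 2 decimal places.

α = 2.00, β = -1.12, γ = -2.99

Normal-equation sums: Σt^2·t^2 = 6740, Σt^2·t = 722, Σt^2 = 104, Σt·t = 104, Σt = 8, Σ1 = 6.
Right-hand side: Σt^2·y = 12355, Σt·y = 1303, Σy = 181.
AᵀA·[α, β, γ]ᵀ = Aᵀy becomes [[6740, 722, 104]; [722, 104, 8]; [104, 8, 6]]·[α, β, γ]ᵀ = [12355, 1303, 181]ᵀ.
Row-reducing yields α = 3443/1722, β = -1931/1722, γ = -1719/574.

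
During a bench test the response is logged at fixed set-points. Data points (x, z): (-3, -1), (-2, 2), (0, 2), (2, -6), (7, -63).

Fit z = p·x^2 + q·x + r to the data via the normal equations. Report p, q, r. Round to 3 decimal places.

p = -1.036, q = -2.045, r = 2.116

Setting ∂/∂p … = 0 gives: 2514·p + 316·q + 66·r = -3112;  316·p + 66·q + 4·r = -454;  66·p + 4·q + 5·r = -66.
(Σx^2·x^2 = 2514, Σx^2·x = 316, Σx^2 = 66, Σx·x = 66, Σx = 4, Σ1 = 5, Σx^2·z = -3112, Σx·z = -454, Σz = -66.)
Solving the 3×3 system (Gaussian elimination) gives p = -43908/42367, q = -86641/42367, r = 89654/42367.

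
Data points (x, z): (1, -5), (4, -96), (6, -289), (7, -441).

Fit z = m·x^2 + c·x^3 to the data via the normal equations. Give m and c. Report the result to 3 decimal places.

m = -2.081, c = -0.989

Sums needed: Σx^2·x^2 = 3954, Σx^2·x^3 = 25608, Σx^3·x^3 = 168402.
And Σx^2·z = -33554, Σx^3·z = -219836.
AᵀA·[m, c]ᵀ = Aᵀz becomes [[3954, 25608]; [25608, 168402]]·[m, c]ᵀ = [-33554, -219836]ᵀ.
Δ = 3954·168402 − 25608² = 10091844.
m = ((-33554)·168402 − 25608·(-219836))/10091844 = -11905/5721; c = (3954·(-219836) − 25608·(-33554))/10091844 = -1886/1907.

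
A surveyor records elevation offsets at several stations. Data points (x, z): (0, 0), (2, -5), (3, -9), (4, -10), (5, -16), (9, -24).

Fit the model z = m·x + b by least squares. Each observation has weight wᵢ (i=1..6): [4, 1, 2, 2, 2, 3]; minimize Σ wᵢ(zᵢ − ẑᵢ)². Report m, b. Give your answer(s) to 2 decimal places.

The normal equations are: 347·m + 53·b = -952;  53·m + 14·b = -147.
(Σwᵢ·x·x = 347, Σwᵢ·x = 53, Σwᵢ·1 = 14, Σwᵢ·x·z = -952, Σwᵢ·z = -147.)
det = 347·14 − 53² = 2049.
m = ((-952)·14 − 53·(-147))/2049 = -5537/2049; b = (347·(-147) − 53·(-952))/2049 = -553/2049.

m = -2.70, b = -0.27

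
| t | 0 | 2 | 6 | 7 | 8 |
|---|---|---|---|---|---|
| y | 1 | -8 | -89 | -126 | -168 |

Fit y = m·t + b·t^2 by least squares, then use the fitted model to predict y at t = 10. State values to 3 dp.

ŷ = -267.817

MᵀM·[m, b]ᵀ = Mᵀy reads: 153·m + 1079·b = -2776;  1079·m + 7809·b = -20162.
(Σt·t = 153, Σt·t^2 = 1079, Σt^2·t^2 = 7809, Σt·y = -2776, Σt^2·y = -20162.)
det = 153·7809 − 1079² = 30536.
m = ((-2776)·7809 − 1079·(-20162))/30536 = 38507/15268; b = (153·(-20162) − 1079·(-2776))/30536 = -44741/15268.
At t = 10: ŷ = (38507/15268)·(10) + (-44741/15268)·(100) = -185865/694.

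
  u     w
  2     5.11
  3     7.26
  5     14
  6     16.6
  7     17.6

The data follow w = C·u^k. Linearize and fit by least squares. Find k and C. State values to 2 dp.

With ln wᵢ as the transformed response and ln uᵢ as the regressor:
Over the data: Σln u = 7.1389, Σ(ln u)² = 11.2747, Σln w = 11.9299, Σln u·ln w = 18.1704.
Normal system: [[11.2747, 7.1389]; [7.1389, 5]]·[k, ln C]ᵀ = [18.1704, 11.9299]ᵀ.
Δ = 11.2747·5 − (7.1389)² = 5.4099; k = (18.1704·5 − 7.1389·11.9299)/5.4099 = 1.05097, ln C = (11.2747·11.9299 − 7.1389·18.1704)/5.4099 = 0.88544, so C = exp(0.88544) = 2.42405.

k = 1.05, C = 2.42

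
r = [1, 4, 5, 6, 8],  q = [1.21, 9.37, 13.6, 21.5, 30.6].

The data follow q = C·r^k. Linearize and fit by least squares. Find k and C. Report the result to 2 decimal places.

k = 1.56, C = 1.18

Taking logs, ln q = k·ln r + ln C, so regress ln q on ln r.
Over the data: Σln r = 6.8669, Σ(ln r)² = 12.0466, Σln q = 11.5273, Σln r·ln q = 19.9136.
Normal system: [[12.0466, 6.8669]; [6.8669, 5]]·[k, ln C]ᵀ = [19.9136, 11.5273]ᵀ.
Slope k = (n·Σln r·ln q − Σln r·Σln q)/(n·Σ(ln r)² − (Σln r)²) = (5·19.9136 − 6.8669·11.5273)/13.0781 = 1.56070; ln C = (Σln q − k·Σln r)/n = 0.16201, so C = exp(0.16201) = 1.17587.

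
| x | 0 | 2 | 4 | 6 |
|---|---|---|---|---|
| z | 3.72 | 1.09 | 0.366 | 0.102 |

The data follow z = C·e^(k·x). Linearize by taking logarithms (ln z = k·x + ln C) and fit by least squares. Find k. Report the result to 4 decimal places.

k = -0.5940

Linearized form: ln z = k·x + ln C. From the 4 transformed points,
Σx = 12.0000, Σ(x)² = 56.0000, Σln z = -1.8880, Σx·ln z = -17.5448.
Equations: 56.0000·k + 12.0000·ln C = -17.5448;  12.0000·k + 4·ln C = -1.8880.
Slope k = (n·Σx·ln z − Σx·Σln z)/(n·Σ(x)² − (Σx)²) = (4·-17.5448 − 12.0000·-1.8880)/80.0000 = -0.59404; ln C = (Σln z − k·Σx)/n = 1.31012.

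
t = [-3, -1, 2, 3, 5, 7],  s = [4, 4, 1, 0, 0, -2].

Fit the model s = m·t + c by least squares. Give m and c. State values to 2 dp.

Normal-equation sums: Σt·t = 97, Σt = 13, Σ1 = 6.
Moment sums: Σt·s = -28, Σs = 7.
So AᵀA·[m, c]ᵀ = Aᵀs: [[97, 13]; [13, 6]]·[m, c]ᵀ = [-28, 7]ᵀ.
Δ = 97·6 − 13² = 413.
m = ((-28)·6 − 13·7)/413 = -37/59; c = (97·7 − 13·(-28))/413 = 149/59.

m = -0.63, c = 2.53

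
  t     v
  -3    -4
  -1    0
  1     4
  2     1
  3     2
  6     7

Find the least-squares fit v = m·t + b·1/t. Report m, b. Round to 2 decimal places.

m = 1.04, b = 0.56

From the data, Σt·t = 60, Σt·1/t = 6, Σ1/t·1/t = 5/2.
For Aᵀv: Σt·v = 66, Σ1/t·v = 23/3.
det = 60·(5/2) − 6² = 114.
m = (66·(5/2) − 6·(23/3))/114 = 119/114; b = (60·(23/3) − 6·66)/114 = 32/57.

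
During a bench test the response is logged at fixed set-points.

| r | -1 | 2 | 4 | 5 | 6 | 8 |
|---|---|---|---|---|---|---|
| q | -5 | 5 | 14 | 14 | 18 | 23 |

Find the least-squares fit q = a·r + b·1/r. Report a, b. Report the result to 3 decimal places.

Setting ∂/∂a … = 0 gives: 146·a + 6·b = 433;  6·a + (20101/14400)·b = 787/40.
Eliminating b: (20101/14400)·(row 1) − 6·(row 2) gives (1208173/7200)·a = (20101/14400)·433 − 6·(787/40) = 7003813/14400, so a = 411989/142138.
Then b = ((787/40) − 6·(411989/142138))/(20101/14400) = 116280/71069.

a = 2.899, b = 1.636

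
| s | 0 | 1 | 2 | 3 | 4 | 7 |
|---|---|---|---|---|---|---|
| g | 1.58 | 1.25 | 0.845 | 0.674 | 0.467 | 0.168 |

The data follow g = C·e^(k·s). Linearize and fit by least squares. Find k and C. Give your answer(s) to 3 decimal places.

k = -0.323, C = 1.665

Let Y = ln g. Fitting Y = k·s + ln C by least squares:
Σs = 17.0000, Σ(s)² = 79.0000, Σln g = -2.4276, Σs·ln g = -16.8295.
Equations: 79.0000·k + 17.0000·ln C = -16.8295;  17.0000·k + 6·ln C = -2.4276.
Slope k = (n·Σs·ln g − Σs·Σln g)/(n·Σ(s)² − (Σs)²) = (6·-16.8295 − 17.0000·-2.4276)/185.0000 = -0.32275; ln C = (Σln g − k·Σs)/n = 0.50985, so C = exp(0.50985) = 1.66504.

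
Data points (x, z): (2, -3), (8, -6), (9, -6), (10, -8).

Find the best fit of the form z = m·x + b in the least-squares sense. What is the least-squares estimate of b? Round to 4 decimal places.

From the data, Σx·x = 249, Σx = 29, Σ1 = 4.
Moment sums: Σx·z = -188, Σz = -23.
Determinant 249·4 − 29² = 155.
m = ((-188)·4 − 29·(-23))/155 = -17/31; b = (249·(-23) − 29·(-188))/155 = -55/31.

b = -1.7742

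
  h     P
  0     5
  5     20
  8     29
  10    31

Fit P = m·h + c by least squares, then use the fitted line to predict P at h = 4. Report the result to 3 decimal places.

Setting ∂/∂m … = 0 gives: 189·m + 23·c = 642;  23·m + 4·c = 85.
(Σh·h = 189, Σh = 23, Σ1 = 4, Σh·P = 642, ΣP = 85.)
Δ = 189·4 − 23² = 227.
m = (642·4 − 23·85)/227 = 613/227; c = (189·85 − 23·642)/227 = 1299/227.
At h = 4: P̂ = (613/227)·(4) + (1299/227)·(1) = 3751/227.

P̂ = 16.524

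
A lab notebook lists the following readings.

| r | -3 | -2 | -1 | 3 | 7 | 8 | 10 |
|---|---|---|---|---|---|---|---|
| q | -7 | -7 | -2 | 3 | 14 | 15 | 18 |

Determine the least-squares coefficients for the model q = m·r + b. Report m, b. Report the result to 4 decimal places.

The normal equations are: 236·m + 22·b = 444;  22·m + 7·b = 34.
Determinant 236·7 − 22² = 1168.
m = (444·7 − 22·34)/1168 = 295/146; b = (236·34 − 22·444)/1168 = -109/73.

m = 2.0205, b = -1.4932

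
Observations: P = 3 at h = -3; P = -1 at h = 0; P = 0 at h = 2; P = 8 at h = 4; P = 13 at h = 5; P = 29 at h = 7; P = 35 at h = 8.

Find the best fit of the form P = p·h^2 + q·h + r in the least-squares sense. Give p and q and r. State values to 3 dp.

p = 0.574, q = 0.126, r = -1.691

The normal system XᵀX·[p, q, r]ᵀ = XᵀP is [[7475, 1025, 167]; [1025, 167, 23]; [167, 23, 7]]·[p, q, r]ᵀ = [4141, 571, 87]ᵀ.
Row-reducing yields p = 30934/53851, q = 6801/53851, r = -91052/53851.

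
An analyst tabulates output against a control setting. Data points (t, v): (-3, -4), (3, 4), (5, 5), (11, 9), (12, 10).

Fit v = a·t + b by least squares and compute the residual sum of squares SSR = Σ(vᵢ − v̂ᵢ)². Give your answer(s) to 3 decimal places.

SSR = 4.751

MᵀM·[a, b]ᵀ = Mᵀv reads: 308·a + 28·b = 268;  28·a + 5·b = 24.
Δ = 308·5 − 28² = 756.
a = (268·5 − 28·24)/756 = 167/189; b = (308·24 − 28·268)/756 = -4/27.
Residuals: -227/189, 283/189, 46/63, -4/7, -86/189; SSR = 898/189.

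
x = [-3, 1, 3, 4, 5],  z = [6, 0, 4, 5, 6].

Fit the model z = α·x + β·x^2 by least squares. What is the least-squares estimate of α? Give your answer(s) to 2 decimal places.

α = -0.56

Forming AᵀA = [[60, 190]; [190, 1044]] and Aᵀz = [44, 320]ᵀ gives AᵀA·[α, β]ᵀ = Aᵀz.
det = 60·1044 − 190² = 26540.
α = (44·1044 − 190·320)/26540 = -3716/6635; β = (60·320 − 190·44)/26540 = 542/1327.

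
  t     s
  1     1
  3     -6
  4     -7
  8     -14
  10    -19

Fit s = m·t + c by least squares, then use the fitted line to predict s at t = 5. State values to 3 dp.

ŝ = -8.588

Compute the Gram sums: Σt·t = 190, Σt = 26, Σ1 = 5.
Moment sums: Σt·s = -347, Σs = -45.
Normal equations: [[190, 26]; [26, 5]]·[m, c]ᵀ = [-347, -45]ᵀ.
Determinant 190·5 − 26² = 274.
m = ((-347)·5 − 26·(-45))/274 = -565/274; c = (190·(-45) − 26·(-347))/274 = 236/137.
At t = 5: ŝ = (-565/274)·(5) + (236/137)·(1) = -2353/274.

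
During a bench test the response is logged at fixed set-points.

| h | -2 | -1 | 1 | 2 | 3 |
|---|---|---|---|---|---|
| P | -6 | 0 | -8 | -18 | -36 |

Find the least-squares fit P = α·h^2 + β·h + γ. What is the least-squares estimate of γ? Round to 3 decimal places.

Compute the Gram sums: Σh^2·h^2 = 115, Σh^2·h = 27, Σh^2 = 19, Σh·h = 19, Σh = 3, Σ1 = 5.
Right-hand side: Σh^2·P = -428, Σh·P = -140, ΣP = -68.
Solving the 3×3 system (Gaussian elimination) gives α = -214/77, β = -250/77, γ = -12/11.

γ = -1.091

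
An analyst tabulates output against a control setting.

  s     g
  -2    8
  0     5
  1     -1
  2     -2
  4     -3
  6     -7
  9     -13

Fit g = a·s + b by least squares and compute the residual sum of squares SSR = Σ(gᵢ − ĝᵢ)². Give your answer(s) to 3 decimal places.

Normal-equation sums: Σs·s = 142, Σs = 20, Σ1 = 7.
And Σs·g = -192, Σg = -13.
So XᵀX·[a, b]ᵀ = Xᵀg: [[142, 20]; [20, 7]]·[a, b]ᵀ = [-192, -13]ᵀ.
Eliminating b: 7·(row 1) − 20·(row 2) gives 594·a = 7·(-192) − 20·(-13) = -1084, so a = -542/297.
Then b = ((-13) − 20·(-542/297))/7 = 997/297.
Residuals: 295/297, 488/297, -752/297, -169/99, 280/297, 16/27, 20/297; SSR = 4234/297.

SSR = 14.256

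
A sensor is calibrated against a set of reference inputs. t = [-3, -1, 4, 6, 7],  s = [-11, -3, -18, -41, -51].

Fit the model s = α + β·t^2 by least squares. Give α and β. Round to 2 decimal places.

α = -2.01, β = -1.03

From the data, Σ1 = 5, Σt^2 = 111, Σt^2·t^2 = 4035.
Moment sums: Σs = -124, Σt^2·s = -4365.
So MᵀM·[α, β]ᵀ = Mᵀs: [[5, 111]; [111, 4035]]·[α, β]ᵀ = [-124, -4365]ᵀ.
Eliminating β: 4035·(row 1) − 111·(row 2) gives 7854·α = 4035·(-124) − 111·(-4365) = -15825, so α = -5275/2618.
Then β = ((-4365) − 111·(-5275/2618))/4035 = -2687/2618.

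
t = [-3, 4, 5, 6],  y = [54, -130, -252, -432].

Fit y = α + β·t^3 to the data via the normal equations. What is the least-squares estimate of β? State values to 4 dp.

β = -2.0000

AᵀA·[α, β]ᵀ = Aᵀy reads: 4·α + 378·β = -760;  378·α + 67106·β = -134590.
(Σ1 = 4, Σt^3 = 378, Σt^3·t^3 = 67106, Σy = -760, Σt^3·y = -134590.)
det = 4·67106 − 378² = 125540.
α = ((-760)·67106 − 378·(-134590))/125540 = -1; β = (4·(-134590) − 378·(-760))/125540 = -2.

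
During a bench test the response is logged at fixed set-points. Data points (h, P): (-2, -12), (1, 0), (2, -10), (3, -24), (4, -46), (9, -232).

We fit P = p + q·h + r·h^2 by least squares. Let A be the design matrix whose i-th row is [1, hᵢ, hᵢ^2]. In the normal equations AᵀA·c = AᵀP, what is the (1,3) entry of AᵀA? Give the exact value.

Row 1 ↔ basis 1, column 3 ↔ basis h^2, so (AᵀA)_{1,3} = Σᵢ h^2 = (1)·(4) + (1)·(1) + (1)·(4) + (1)·(9) + (1)·(16) + (1)·(81) = 115.

115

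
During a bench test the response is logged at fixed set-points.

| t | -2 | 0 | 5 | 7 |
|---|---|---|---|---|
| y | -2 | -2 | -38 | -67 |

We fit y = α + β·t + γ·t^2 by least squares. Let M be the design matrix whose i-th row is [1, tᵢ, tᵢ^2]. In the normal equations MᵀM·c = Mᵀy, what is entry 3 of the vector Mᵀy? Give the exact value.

-4241

Entry 3 ↔ basis t^2, so (Mᵀy)_{3} = Σᵢ (t^2)·yᵢ = (4)·(-2) + (0)·(-2) + (25)·(-38) + (49)·(-67) = -4241.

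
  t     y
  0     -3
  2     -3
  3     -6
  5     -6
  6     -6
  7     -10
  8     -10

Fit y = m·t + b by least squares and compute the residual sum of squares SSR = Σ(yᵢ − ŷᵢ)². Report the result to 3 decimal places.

Compute the Gram sums: Σt·t = 187, Σt = 31, Σ1 = 7.
And Σt·y = -240, Σy = -44.
So MᵀM·[m, b]ᵀ = Mᵀy: [[187, 31]; [31, 7]]·[m, b]ᵀ = [-240, -44]ᵀ.
Eliminating b: 7·(row 1) − 31·(row 2) gives 348·m = 7·(-240) − 31·(-44) = -316, so m = -79/87.
Then b = ((-44) − 31·(-79/87))/7 = -197/87.
Residuals: -64/87, 94/87, -88/87, 70/87, 149/87, -40/29, -41/87; SSR = 734/87.

SSR = 8.437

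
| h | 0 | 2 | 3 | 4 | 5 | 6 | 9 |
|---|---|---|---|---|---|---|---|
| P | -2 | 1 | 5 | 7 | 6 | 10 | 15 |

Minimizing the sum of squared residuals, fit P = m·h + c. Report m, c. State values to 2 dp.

Normal-equation sums: Σh·h = 171, Σh = 29, Σ1 = 7.
Right-hand side: Σh·P = 270, ΣP = 42.
Normal equations: [[171, 29]; [29, 7]]·[m, c]ᵀ = [270, 42]ᵀ.
Δ = 171·7 − 29² = 356.
m = (270·7 − 29·42)/356 = 168/89; c = (171·42 − 29·270)/356 = -162/89.

m = 1.89, c = -1.82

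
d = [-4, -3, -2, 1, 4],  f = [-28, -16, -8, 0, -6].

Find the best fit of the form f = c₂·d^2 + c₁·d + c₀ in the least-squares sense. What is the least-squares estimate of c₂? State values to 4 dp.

c₂ = -1.0359

XᵀX·[c₂, c₁, c₀]ᵀ = Xᵀf reads: 610·c₂ + (-34)·c₁ + 46·c₀ = -720;  (-34)·c₂ + 46·c₁ + (-4)·c₀ = 152;  46·c₂ + (-4)·c₁ + 5·c₀ = -58.
Inverting the 3×3 Gram matrix, [c₂, c₁, c₀]ᵀ = [-5171/4992, 12655/4992, -35/832]ᵀ.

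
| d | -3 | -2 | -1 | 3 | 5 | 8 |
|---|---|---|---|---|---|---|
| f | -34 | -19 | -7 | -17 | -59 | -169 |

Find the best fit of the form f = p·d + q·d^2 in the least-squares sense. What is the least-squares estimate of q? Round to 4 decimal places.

From the data, Σd·d = 112, Σd·d^2 = 628, Σd^2·d^2 = 4900.
And Σd·f = -1551, Σd^2·f = -12833.
Normal equations: [[112, 628]; [628, 4900]]·[p, q]ᵀ = [-1551, -12833]ᵀ.
Determinant 112·4900 − 628² = 154416.
p = ((-1551)·4900 − 628·(-12833))/154416 = 57403/19302; q = (112·(-12833) − 628·(-1551))/154416 = -115817/38604.

q = -3.0001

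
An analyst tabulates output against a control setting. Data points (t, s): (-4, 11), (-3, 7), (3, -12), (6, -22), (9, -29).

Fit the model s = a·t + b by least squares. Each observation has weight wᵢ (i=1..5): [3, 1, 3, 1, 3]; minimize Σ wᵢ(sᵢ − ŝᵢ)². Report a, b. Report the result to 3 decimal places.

Entries of AᵀWA: Σwᵢ·t·t = 363, Σwᵢ·t = 27, Σwᵢ·1 = 11.
And Σwᵢ·t·s = -1176, Σwᵢ·s = -105.
AᵀWA·[a, b]ᵀ = AᵀWs becomes [[363, 27]; [27, 11]]·[a, b]ᵀ = [-1176, -105]ᵀ.
Δ = 363·11 − 27² = 3264.
a = ((-1176)·11 − 27·(-105))/3264 = -3367/1088; b = (363·(-105) − 27·(-1176))/3264 = -2121/1088.

a = -3.095, b = -1.949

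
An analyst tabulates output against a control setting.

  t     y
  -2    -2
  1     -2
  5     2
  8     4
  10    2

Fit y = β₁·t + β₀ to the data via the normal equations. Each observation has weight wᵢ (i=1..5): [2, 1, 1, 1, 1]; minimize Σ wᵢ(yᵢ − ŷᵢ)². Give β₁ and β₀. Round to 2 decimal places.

Forming AᵀWA = [[198, 20]; [20, 6]] and AᵀWy = [68, 2]ᵀ gives AᵀWA·[β₁, β₀]ᵀ = AᵀWy.
Eliminating β₀: 6·(row 1) − 20·(row 2) gives 788·β₁ = 6·68 − 20·2 = 368, so β₁ = 92/197.
Then β₀ = (2 − 20·(92/197))/6 = -241/197.

β₁ = 0.47, β₀ = -1.22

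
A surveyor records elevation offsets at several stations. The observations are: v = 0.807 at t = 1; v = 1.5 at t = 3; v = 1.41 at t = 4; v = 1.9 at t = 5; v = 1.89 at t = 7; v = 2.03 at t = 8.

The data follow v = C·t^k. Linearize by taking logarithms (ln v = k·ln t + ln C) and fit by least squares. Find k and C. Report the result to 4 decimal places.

With ln vᵢ as the transformed response and ln tᵢ as the regressor:
Σln t = 8.1197, Σ(ln t)² = 13.8297, Σln v = 2.5211, Σln t·ln v = 4.6658.
Equations: 13.8297·k + 8.1197·ln C = 4.6658;  8.1197·k + 6·ln C = 2.5211.
Δ = 13.8297·6 − (8.1197)² = 17.0487; k = (4.6658·6 − 8.1197·2.5211)/17.0487 = 0.44135, ln C = (13.8297·2.5211 − 8.1197·4.6658)/17.0487 = -0.17709, so C = exp(-0.17709) = 0.83770.

k = 0.4414, C = 0.8377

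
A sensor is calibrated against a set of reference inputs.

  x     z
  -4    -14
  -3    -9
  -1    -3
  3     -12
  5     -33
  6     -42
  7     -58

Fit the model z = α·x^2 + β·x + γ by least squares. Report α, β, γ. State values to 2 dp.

From the data, Σx^2·x^2 = 4741, Σx^2·x = 619, Σx^2 = 145, Σx·x = 145, Σx = 13, Σ1 = 7.
Right-hand side: Σx^2·z = -5595, Σx·z = -773, Σz = -171.
So AᵀA·[α, β, γ]ᵀ = Aᵀz: [[4741, 619, 145]; [619, 145, 13]; [145, 13, 7]]·[α, β, γ]ᵀ = [-5595, -773, -171]ᵀ.
Solving the 3×3 system (Gaussian elimination) gives α = -17273/17049, β = -42794/51147, γ = -96580/51147.

α = -1.01, β = -0.84, γ = -1.89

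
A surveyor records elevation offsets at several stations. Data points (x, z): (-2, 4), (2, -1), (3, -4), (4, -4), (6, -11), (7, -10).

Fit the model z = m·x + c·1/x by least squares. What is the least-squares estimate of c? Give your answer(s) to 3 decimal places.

c = 1.805

Compute the Gram sums: Σx·x = 118, Σx·1/x = 6, Σ1/x·1/x = 5093/7056.
Right-hand side: Σx·z = -174, Σ1/x·z = -170/21.
det = 118·(5093/7056) − 6² = 173479/3528.
m = ((-174)·(5093/7056) − 6·(-170/21))/(173479/3528) = -271731/173479; c = (118·(-170/21) − 6·(-174))/(173479/3528) = 313152/173479.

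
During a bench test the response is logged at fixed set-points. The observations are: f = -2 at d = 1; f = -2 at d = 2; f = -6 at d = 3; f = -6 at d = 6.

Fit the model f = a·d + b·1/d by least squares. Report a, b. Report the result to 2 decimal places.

With design matrix A, AᵀA = [[50, 4]; [4, 25/18]] and Aᵀf = [-60, -6]ᵀ.
Determinant 50·(25/18) − 4² = 481/9.
a = ((-60)·(25/18) − 4·(-6))/(481/9) = -534/481; b = (50·(-6) − 4·(-60))/(481/9) = -540/481.

a = -1.11, b = -1.12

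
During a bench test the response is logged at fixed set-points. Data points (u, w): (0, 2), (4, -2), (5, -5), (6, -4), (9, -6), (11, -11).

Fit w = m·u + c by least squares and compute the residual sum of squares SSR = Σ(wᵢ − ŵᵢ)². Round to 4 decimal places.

SSR = 7.0958

From the data, Σu·u = 279, Σu = 35, Σ1 = 6.
Moment sums: Σu·w = -232, Σw = -26.
So AᵀA·[m, c]ᵀ = Aᵀw: [[279, 35]; [35, 6]]·[m, c]ᵀ = [-232, -26]ᵀ.
Eliminating c: 6·(row 1) − 35·(row 2) gives 449·m = 6·(-232) − 35·(-26) = -482, so m = -482/449.
Then c = ((-26) − 35·(-482/449))/6 = 866/449.
Residuals: 32/449, 164/449, -701/449, 230/449, 778/449, -503/449; SSR = 3186/449.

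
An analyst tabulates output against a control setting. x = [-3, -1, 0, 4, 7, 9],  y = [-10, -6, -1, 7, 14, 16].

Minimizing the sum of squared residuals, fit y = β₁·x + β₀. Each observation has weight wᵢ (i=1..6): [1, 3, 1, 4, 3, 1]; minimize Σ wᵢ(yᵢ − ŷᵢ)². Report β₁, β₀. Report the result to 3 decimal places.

Entries of MᵀWM: Σwᵢ·x·x = 304, Σwᵢ·x = 40, Σwᵢ·1 = 13.
And Σwᵢ·x·y = 598, Σwᵢ·y = 57.
Normal equations: [[304, 40]; [40, 13]]·[β₁, β₀]ᵀ = [598, 57]ᵀ.
Δ = 304·13 − 40² = 2352.
β₁ = (598·13 − 40·57)/2352 = 2747/1176; β₀ = (304·57 − 40·598)/2352 = -412/147.

β₁ = 2.336, β₀ = -2.803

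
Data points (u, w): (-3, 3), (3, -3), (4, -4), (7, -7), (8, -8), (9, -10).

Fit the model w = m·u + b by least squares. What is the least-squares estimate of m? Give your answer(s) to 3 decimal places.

m = -1.045

The normal system XᵀX·[m, b]ᵀ = Xᵀw is [[228, 28]; [28, 6]]·[m, b]ᵀ = [-237, -29]ᵀ.
det = 228·6 − 28² = 584.
m = ((-237)·6 − 28·(-29))/584 = -305/292; b = (228·(-29) − 28·(-237))/584 = 3/73.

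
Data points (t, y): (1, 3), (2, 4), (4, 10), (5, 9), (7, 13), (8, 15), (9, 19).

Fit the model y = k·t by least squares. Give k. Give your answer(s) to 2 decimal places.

k = 1.99

Setting ∂/∂k … = 0 gives: 240·k = 478.
(Σt·t = 240, Σt·y = 478.)
k = 478/240 = 1.99167.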